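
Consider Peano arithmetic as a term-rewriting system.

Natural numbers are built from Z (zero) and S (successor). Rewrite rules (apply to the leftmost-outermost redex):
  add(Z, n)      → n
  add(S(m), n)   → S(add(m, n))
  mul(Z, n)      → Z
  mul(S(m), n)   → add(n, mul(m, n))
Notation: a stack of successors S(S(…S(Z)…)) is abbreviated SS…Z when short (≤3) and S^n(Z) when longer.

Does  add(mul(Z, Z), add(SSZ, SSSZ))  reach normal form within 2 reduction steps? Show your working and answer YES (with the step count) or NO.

Answer: NO — after 2 steps the term is add(SSZ, SSSZ), not yet normal

Reduction:
  start: add(mul(Z, Z), add(SSZ, SSSZ))
  [1] add(Z, add(SSZ, SSSZ))
  [2] add(SSZ, SSSZ)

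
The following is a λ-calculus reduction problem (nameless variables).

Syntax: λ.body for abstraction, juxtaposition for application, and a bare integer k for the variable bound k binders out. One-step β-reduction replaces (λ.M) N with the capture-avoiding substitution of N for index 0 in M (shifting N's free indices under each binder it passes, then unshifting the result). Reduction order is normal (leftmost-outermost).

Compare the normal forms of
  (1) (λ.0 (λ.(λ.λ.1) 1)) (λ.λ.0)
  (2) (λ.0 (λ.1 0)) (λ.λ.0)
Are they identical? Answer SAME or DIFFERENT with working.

Answer: SAME — A ⇓ λ.0, B ⇓ λ.0

Derivation:
Term A:
  start: (λ.0 (λ.(λ.λ.1) 1)) (λ.λ.0)
  step 1: (λ.λ.0) (λ.(λ.λ.1) (λ.λ.0))
  step 2: λ.0

Term B:
  start: (λ.0 (λ.1 0)) (λ.λ.0)
  step 1: (λ.λ.0) (λ.(λ.λ.0) 0)
  step 2: λ.0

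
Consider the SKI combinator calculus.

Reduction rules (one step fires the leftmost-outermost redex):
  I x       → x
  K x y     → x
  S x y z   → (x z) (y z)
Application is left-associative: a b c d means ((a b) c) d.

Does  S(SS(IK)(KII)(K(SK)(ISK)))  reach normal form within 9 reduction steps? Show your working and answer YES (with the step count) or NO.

  start: S(SS(IK)(KII)(K(SK)(ISK)))
  [1] S(S(KII)(IK(KII))(K(SK)(ISK)))
  [2] S(KII(K(SK)(ISK))(IK(KII)(K(SK)(ISK))))
  [3] S(I(K(SK)(ISK))(IK(KII)(K(SK)(ISK))))
  [4] S(K(SK)(ISK)(IK(KII)(K(SK)(ISK))))
  [5] S(SK(IK(KII)(K(SK)(ISK))))
  [6] S(SK(K(KII)(K(SK)(ISK))))
  [7] S(SK(KII))
  [8] S(SKI)

Answer: YES — reaches normal form S(SKI) in 8 ≤ 9 steps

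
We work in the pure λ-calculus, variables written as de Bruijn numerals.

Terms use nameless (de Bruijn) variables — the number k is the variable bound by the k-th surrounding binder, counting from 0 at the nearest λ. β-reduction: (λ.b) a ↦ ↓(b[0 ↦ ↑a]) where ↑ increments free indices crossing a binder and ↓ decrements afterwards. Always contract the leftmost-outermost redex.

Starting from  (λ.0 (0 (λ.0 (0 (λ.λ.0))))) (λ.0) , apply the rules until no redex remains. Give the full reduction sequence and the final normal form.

Answer: normal form = λ.0 (0 (λ.λ.0))  (in 3 steps)

Reduction:
  start: (λ.0 (0 (λ.0 (0 (λ.λ.0))))) (λ.0)
  step 1: (λ.0) ((λ.0) (λ.0 (0 (λ.λ.0))))
  step 2: (λ.0) (λ.0 (0 (λ.λ.0)))
  step 3: λ.0 (0 (λ.λ.0))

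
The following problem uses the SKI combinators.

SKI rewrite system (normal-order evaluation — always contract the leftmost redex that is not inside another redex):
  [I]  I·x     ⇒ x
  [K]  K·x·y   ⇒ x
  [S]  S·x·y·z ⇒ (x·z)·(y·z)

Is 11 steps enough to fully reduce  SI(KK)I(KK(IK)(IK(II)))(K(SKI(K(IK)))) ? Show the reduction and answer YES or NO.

  start: SI(KK)I(KK(IK)(IK(II)))(K(SKI(K(IK))))
  step 1: II(KKI)(KK(IK)(IK(II)))(K(SKI(K(IK))))
  step 2: I(KKI)(KK(IK)(IK(II)))(K(SKI(K(IK))))
  step 3: KKI(KK(IK)(IK(II)))(K(SKI(K(IK))))
  step 4: K(KK(IK)(IK(II)))(K(SKI(K(IK))))
  step 5: KK(IK)(IK(II))
  step 6: K(IK(II))
  step 7: K(K(II))
  step 8: K(KI)

Answer: YES — reaches normal form K(KI) in 8 ≤ 11 steps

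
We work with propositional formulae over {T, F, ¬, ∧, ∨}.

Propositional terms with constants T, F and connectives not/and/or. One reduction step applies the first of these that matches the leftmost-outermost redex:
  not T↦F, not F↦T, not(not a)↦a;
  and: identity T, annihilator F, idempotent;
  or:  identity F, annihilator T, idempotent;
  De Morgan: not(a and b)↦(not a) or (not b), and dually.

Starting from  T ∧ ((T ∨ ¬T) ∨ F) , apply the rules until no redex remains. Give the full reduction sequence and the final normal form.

  start: T ∧ ((T ∨ ¬T) ∨ F)
  step 1: (T ∨ ¬T) ∨ F
  step 2: T ∨ ¬T
  step 3: T

Answer: normal form = T  (in 3 steps)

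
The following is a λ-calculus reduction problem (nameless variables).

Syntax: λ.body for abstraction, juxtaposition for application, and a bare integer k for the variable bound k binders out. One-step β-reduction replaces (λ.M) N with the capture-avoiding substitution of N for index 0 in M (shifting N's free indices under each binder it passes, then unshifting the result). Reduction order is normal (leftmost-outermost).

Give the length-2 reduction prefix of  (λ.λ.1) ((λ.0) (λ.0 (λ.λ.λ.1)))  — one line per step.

  start: (λ.λ.1) ((λ.0) (λ.0 (λ.λ.λ.1)))
  →1  λ.(λ.0) (λ.0 (λ.λ.λ.1))
  →2  λ.λ.0 (λ.λ.λ.1)

Answer: after 2 steps: λ.λ.0 (λ.λ.λ.1)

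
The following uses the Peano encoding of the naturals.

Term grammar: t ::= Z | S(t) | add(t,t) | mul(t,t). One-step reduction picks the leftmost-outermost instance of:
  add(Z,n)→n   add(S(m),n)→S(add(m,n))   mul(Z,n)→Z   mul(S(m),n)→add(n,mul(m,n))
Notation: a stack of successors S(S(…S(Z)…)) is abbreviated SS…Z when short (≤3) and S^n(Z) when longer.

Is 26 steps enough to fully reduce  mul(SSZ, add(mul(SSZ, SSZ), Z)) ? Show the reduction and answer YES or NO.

  start: mul(SSZ, add(mul(SSZ, SSZ), Z))
  step 1: add(add(mul(SSZ, SSZ), Z), mul(SZ, add(mul(SSZ, SSZ), Z)))
  step 2: add(add(add(SSZ, mul(SZ, SSZ)), Z), mul(SZ, add(mul(SSZ, SSZ), Z)))
  step 3: add(add(S(add(SZ, mul(SZ, SSZ))), Z), mul(SZ, add(mul(SSZ, SSZ), Z)))
  step 4: add(S(add(add(SZ, mul(SZ, SSZ)), Z)), mul(SZ, add(mul(SSZ, SSZ), Z)))
  step 5: S(add(add(add(SZ, mul(SZ, SSZ)), Z), mul(SZ, add(mul(SSZ, SSZ), Z))))
  step 6: S(add(add(S(add(Z, mul(SZ, SSZ))), Z), mul(SZ, add(mul(SSZ, SSZ), Z))))
  step 7: S(add(S(add(add(Z, mul(SZ, SSZ)), Z)), mul(SZ, add(mul(SSZ, SSZ), Z))))
  step 8: S(S(add(add(add(Z, mul(SZ, SSZ)), Z), mul(SZ, add(mul(SSZ, SSZ), Z)))))
  step 9: S(S(add(add(mul(SZ, SSZ), Z), mul(SZ, add(mul(SSZ, SSZ), Z)))))
  step 10: S(S(add(add(add(SSZ, mul(Z, SSZ)), Z), mul(SZ, add(mul(SSZ, SSZ), Z)))))
  step 11: S(S(add(add(S(add(SZ, mul(Z, SSZ))), Z), mul(SZ, add(mul(SSZ, SSZ), Z)))))
  step 12: S(S(add(S(add(add(SZ, mul(Z, SSZ)), Z)), mul(SZ, add(mul(SSZ, SSZ), Z)))))
  step 13: S(S(S(add(add(add(SZ, mul(Z, SSZ)), Z), mul(SZ, add(mul(SSZ, SSZ), Z))))))
  step 14: S(S(S(add(add(S(add(Z, mul(Z, SSZ))), Z), mul(SZ, add(mul(SSZ, SSZ), Z))))))
  step 15: S(S(S(add(S(add(add(Z, mul(Z, SSZ)), Z)), mul(SZ, add(mul(SSZ, SSZ), Z))))))
  step 16: S(S(S(S(add(add(add(Z, mul(Z, SSZ)), Z), mul(SZ, add(mul(SSZ, SSZ), Z)))))))
  step 17: S(S(S(S(add(add(mul(Z, SSZ), Z), mul(SZ, add(mul(SSZ, SSZ), Z)))))))
  step 18: S(S(S(S(add(add(Z, Z), mul(SZ, add(mul(SSZ, SSZ), Z)))))))
  step 19: S(S(S(S(add(Z, mul(SZ, add(mul(SSZ, SSZ), Z)))))))
  step 20: S(S(S(S(mul(SZ, add(mul(SSZ, SSZ), Z))))))
  step 21: S(S(S(S(add(add(mul(SSZ, SSZ), Z), mul(Z, add(mul(SSZ, SSZ), Z)))))))
  step 22: S(S(S(S(add(add(add(SSZ, mul(SZ, SSZ)), Z), mul(Z, add(mul(SSZ, SSZ), Z)))))))
  step 23: S(S(S(S(add(add(S(add(SZ, mul(SZ, SSZ))), Z), mul(Z, add(mul(SSZ, SSZ), Z)))))))
  step 24: S(S(S(S(add(S(add(add(SZ, mul(SZ, SSZ)), Z)), mul(Z, add(mul(SSZ, SSZ), Z)))))))
  step 25: S(S(S(S(S(add(add(add(SZ, mul(SZ, SSZ)), Z), mul(Z, add(mul(SSZ, SSZ), Z))))))))
  step 26: S(S(S(S(S(add(add(S(add(Z, mul(SZ, SSZ))), Z), mul(Z, add(mul(SSZ, SSZ), Z))))))))

Answer: NO — after 26 steps the term is S(S(S(S(S(add(add(S(add(Z, mul(SZ, SSZ))), Z), mul(Z, add(mul(SSZ, SSZ), Z)))))))), not yet normal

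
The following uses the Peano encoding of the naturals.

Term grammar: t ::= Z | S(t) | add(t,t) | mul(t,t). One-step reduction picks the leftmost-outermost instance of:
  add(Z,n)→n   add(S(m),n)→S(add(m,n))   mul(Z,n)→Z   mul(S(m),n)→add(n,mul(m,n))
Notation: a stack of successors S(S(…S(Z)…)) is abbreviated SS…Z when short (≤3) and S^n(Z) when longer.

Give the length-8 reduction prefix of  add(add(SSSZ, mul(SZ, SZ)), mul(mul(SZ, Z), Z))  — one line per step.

Answer: after 8 steps: S(S(S(add(add(SZ, mul(Z, SZ)), mul(mul(SZ, Z), Z)))))

Reduction:
  start: add(add(SSSZ, mul(SZ, SZ)), mul(mul(SZ, Z), Z))
  step 1: add(S(add(SSZ, mul(SZ, SZ))), mul(mul(SZ, Z), Z))
  step 2: S(add(add(SSZ, mul(SZ, SZ)), mul(mul(SZ, Z), Z)))
  step 3: S(add(S(add(SZ, mul(SZ, SZ))), mul(mul(SZ, Z), Z)))
  step 4: S(S(add(add(SZ, mul(SZ, SZ)), mul(mul(SZ, Z), Z))))
  step 5: S(S(add(S(add(Z, mul(SZ, SZ))), mul(mul(SZ, Z), Z))))
  step 6: S(S(S(add(add(Z, mul(SZ, SZ)), mul(mul(SZ, Z), Z)))))
  step 7: S(S(S(add(mul(SZ, SZ), mul(mul(SZ, Z), Z)))))
  step 8: S(S(S(add(add(SZ, mul(Z, SZ)), mul(mul(SZ, Z), Z)))))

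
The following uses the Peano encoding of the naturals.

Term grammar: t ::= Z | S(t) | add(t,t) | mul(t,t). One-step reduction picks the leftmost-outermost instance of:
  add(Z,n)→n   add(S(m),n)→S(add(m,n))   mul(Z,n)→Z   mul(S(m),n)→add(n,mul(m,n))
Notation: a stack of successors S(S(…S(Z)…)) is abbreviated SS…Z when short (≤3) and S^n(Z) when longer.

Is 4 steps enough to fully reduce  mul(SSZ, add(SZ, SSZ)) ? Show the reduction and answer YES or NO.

  start: mul(SSZ, add(SZ, SSZ))
  →1  add(add(SZ, SSZ), mul(SZ, add(SZ, SSZ)))
  →2  add(S(add(Z, SSZ)), mul(SZ, add(SZ, SSZ)))
  →3  S(add(add(Z, SSZ), mul(SZ, add(SZ, SSZ))))
  →4  S(add(SSZ, mul(SZ, add(SZ, SSZ))))

Answer: NO — after 4 steps the term is S(add(SSZ, mul(SZ, add(SZ, SSZ)))), not yet normal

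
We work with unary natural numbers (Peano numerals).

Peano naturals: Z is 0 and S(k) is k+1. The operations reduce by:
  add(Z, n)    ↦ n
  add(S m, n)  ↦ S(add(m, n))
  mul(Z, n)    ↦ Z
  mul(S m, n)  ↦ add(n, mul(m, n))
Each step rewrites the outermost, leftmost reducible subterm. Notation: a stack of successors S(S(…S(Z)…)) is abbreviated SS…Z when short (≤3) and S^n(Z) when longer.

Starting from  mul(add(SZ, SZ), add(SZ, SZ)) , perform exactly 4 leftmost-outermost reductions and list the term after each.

Answer: after 4 steps: S(add(add(Z, SZ), mul(add(Z, SZ), add(SZ, SZ))))

Derivation:
  start: mul(add(SZ, SZ), add(SZ, SZ))
  →1  mul(S(add(Z, SZ)), add(SZ, SZ))
  →2  add(add(SZ, SZ), mul(add(Z, SZ), add(SZ, SZ)))
  →3  add(S(add(Z, SZ)), mul(add(Z, SZ), add(SZ, SZ)))
  →4  S(add(add(Z, SZ), mul(add(Z, SZ), add(SZ, SZ))))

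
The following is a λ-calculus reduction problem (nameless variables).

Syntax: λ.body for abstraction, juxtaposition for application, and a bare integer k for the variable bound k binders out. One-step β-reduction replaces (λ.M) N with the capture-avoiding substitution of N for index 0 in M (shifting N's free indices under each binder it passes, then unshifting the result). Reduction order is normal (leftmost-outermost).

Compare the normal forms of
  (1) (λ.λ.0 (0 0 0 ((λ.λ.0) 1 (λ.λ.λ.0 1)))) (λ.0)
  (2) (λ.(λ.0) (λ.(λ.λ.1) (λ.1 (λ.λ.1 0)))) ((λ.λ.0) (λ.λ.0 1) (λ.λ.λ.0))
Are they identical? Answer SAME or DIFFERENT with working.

Answer: DIFFERENT — A ⇓ λ.0 (0 0 0 (λ.λ.λ.0 1)), B ⇓ λ.λ.λ.2 (λ.λ.1 0)

Working:
Term A:
  start: (λ.λ.0 (0 0 0 ((λ.λ.0) 1 (λ.λ.λ.0 1)))) (λ.0)
  [1] λ.0 (0 0 0 ((λ.λ.0) (λ.0) (λ.λ.λ.0 1)))
  [2] λ.0 (0 0 0 ((λ.0) (λ.λ.λ.0 1)))
  [3] λ.0 (0 0 0 (λ.λ.λ.0 1))

Term B:
  start: (λ.(λ.0) (λ.(λ.λ.1) (λ.1 (λ.λ.1 0)))) ((λ.λ.0) (λ.λ.0 1) (λ.λ.λ.0))
  [1] (λ.0) (λ.(λ.λ.1) (λ.1 (λ.λ.1 0)))
  [2] λ.(λ.λ.1) (λ.1 (λ.λ.1 0))
  [3] λ.λ.λ.2 (λ.λ.1 0)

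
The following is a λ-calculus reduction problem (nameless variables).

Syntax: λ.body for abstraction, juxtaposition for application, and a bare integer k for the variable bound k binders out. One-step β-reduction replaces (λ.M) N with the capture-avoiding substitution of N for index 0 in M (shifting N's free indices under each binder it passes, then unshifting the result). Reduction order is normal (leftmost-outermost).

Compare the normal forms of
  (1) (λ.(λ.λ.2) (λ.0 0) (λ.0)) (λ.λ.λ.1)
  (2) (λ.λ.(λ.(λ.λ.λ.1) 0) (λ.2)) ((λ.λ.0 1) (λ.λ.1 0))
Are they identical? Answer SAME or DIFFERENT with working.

Term A:
  start: (λ.(λ.λ.2) (λ.0 0) (λ.0)) (λ.λ.λ.1)
  step 1: (λ.λ.λ.λ.λ.1) (λ.0 0) (λ.0)
  step 2: (λ.λ.λ.λ.1) (λ.0)
  step 3: λ.λ.λ.1

Term B:
  start: (λ.λ.(λ.(λ.λ.λ.1) 0) (λ.2)) ((λ.λ.0 1) (λ.λ.1 0))
  step 1: λ.(λ.(λ.λ.λ.1) 0) (λ.(λ.λ.0 1) (λ.λ.1 0))
  step 2: λ.(λ.λ.λ.1) (λ.(λ.λ.0 1) (λ.λ.1 0))
  step 3: λ.λ.λ.1

Answer: SAME — A ⇓ λ.λ.λ.1, B ⇓ λ.λ.λ.1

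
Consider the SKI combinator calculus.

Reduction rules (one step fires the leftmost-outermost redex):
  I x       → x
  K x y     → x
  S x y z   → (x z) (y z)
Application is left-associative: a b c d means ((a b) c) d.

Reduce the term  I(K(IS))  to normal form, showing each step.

Answer: normal form = KS  (in 2 steps)

Working:
  start: I(K(IS))
  →1  K(IS)
  →2  KS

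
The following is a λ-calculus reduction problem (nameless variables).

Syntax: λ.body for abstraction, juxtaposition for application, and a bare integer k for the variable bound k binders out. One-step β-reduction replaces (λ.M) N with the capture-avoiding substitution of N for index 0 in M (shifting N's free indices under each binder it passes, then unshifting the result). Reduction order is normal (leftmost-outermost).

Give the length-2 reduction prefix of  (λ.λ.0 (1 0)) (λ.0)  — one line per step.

  start: (λ.λ.0 (1 0)) (λ.0)
  step 1: λ.0 ((λ.0) 0)
  step 2: λ.0 0

Answer: after 2 steps: λ.0 0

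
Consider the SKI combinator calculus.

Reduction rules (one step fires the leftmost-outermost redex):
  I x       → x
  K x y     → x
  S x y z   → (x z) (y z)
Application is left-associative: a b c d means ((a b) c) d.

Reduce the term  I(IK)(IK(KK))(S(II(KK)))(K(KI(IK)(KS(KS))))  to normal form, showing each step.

  start: I(IK)(IK(KK))(S(II(KK)))(K(KI(IK)(KS(KS))))
  [1] IK(IK(KK))(S(II(KK)))(K(KI(IK)(KS(KS))))
  [2] K(IK(KK))(S(II(KK)))(K(KI(IK)(KS(KS))))
  [3] IK(KK)(K(KI(IK)(KS(KS))))
  [4] K(KK)(K(KI(IK)(KS(KS))))
  [5] KK

Answer: normal form = KK  (in 5 steps)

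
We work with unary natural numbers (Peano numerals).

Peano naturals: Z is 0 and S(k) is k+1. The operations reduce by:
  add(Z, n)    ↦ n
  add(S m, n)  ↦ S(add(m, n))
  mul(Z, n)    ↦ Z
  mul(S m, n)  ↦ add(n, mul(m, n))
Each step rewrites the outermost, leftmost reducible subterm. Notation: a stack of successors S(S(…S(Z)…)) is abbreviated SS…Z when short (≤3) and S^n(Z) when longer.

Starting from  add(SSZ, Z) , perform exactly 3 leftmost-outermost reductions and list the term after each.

Answer: after 3 steps: SSZ

Working:
  start: add(SSZ, Z)
  →1  S(add(SZ, Z))
  →2  S(S(add(Z, Z)))
  →3  SSZ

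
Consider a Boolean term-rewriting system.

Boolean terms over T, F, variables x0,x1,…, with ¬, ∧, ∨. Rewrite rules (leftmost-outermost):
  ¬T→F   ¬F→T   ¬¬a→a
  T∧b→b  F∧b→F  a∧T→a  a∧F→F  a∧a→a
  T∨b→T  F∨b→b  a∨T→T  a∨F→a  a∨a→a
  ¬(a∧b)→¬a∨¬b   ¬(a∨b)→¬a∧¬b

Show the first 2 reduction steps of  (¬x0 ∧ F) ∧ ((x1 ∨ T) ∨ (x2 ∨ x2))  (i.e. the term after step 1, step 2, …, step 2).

Answer: after 2 steps: F

Derivation:
  start: (¬x0 ∧ F) ∧ ((x1 ∨ T) ∨ (x2 ∨ x2))
  [1] F ∧ ((x1 ∨ T) ∨ (x2 ∨ x2))
  [2] F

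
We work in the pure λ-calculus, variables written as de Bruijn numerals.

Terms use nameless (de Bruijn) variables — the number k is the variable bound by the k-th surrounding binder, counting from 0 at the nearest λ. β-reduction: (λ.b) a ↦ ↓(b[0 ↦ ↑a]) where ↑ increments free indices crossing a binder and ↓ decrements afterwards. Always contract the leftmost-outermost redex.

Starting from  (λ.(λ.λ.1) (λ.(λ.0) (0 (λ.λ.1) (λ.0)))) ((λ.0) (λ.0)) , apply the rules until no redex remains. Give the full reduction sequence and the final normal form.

  start: (λ.(λ.λ.1) (λ.(λ.0) (0 (λ.λ.1) (λ.0)))) ((λ.0) (λ.0))
  →1  (λ.λ.1) (λ.(λ.0) (0 (λ.λ.1) (λ.0)))
  →2  λ.λ.(λ.0) (0 (λ.λ.1) (λ.0))
  →3  λ.λ.0 (λ.λ.1) (λ.0)

Answer: normal form = λ.λ.0 (λ.λ.1) (λ.0)  (in 3 steps)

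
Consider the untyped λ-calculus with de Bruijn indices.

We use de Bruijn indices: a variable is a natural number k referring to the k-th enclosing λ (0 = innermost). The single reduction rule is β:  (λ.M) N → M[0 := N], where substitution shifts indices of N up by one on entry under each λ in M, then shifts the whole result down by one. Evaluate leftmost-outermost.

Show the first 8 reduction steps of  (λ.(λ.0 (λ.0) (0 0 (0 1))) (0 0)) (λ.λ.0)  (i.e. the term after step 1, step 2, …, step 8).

  start: (λ.(λ.0 (λ.0) (0 0 (0 1))) (0 0)) (λ.λ.0)
  [1] (λ.0 (λ.0) (0 0 (0 (λ.λ.0)))) ((λ.λ.0) (λ.λ.0))
  [2] (λ.λ.0) (λ.λ.0) (λ.0) ((λ.λ.0) (λ.λ.0) ((λ.λ.0) (λ.λ.0)) ((λ.λ.0) (λ.λ.0) (λ.λ.0)))
  [3] (λ.0) (λ.0) ((λ.λ.0) (λ.λ.0) ((λ.λ.0) (λ.λ.0)) ((λ.λ.0) (λ.λ.0) (λ.λ.0)))
  [4] (λ.0) ((λ.λ.0) (λ.λ.0) ((λ.λ.0) (λ.λ.0)) ((λ.λ.0) (λ.λ.0) (λ.λ.0)))
  [5] (λ.λ.0) (λ.λ.0) ((λ.λ.0) (λ.λ.0)) ((λ.λ.0) (λ.λ.0) (λ.λ.0))
  [6] (λ.0) ((λ.λ.0) (λ.λ.0)) ((λ.λ.0) (λ.λ.0) (λ.λ.0))
  [7] (λ.λ.0) (λ.λ.0) ((λ.λ.0) (λ.λ.0) (λ.λ.0))
  [8] (λ.0) ((λ.λ.0) (λ.λ.0) (λ.λ.0))

Answer: after 8 steps: (λ.0) ((λ.λ.0) (λ.λ.0) (λ.λ.0))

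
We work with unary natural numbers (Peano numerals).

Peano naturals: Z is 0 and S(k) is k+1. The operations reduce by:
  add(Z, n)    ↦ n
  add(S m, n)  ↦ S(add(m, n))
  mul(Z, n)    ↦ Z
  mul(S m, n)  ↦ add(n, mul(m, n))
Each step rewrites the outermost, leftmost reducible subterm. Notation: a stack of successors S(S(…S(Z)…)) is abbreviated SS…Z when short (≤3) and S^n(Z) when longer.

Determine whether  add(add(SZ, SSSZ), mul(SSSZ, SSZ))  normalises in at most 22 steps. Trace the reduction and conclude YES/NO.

Answer: YES — reaches normal form S^10(Z) in 20 ≤ 22 steps

Derivation:
  start: add(add(SZ, SSSZ), mul(SSSZ, SSZ))
  step 1: add(S(add(Z, SSSZ)), mul(SSSZ, SSZ))
  step 2: S(add(add(Z, SSSZ), mul(SSSZ, SSZ)))
  step 3: S(add(SSSZ, mul(SSSZ, SSZ)))
  step 4: S(S(add(SSZ, mul(SSSZ, SSZ))))
  step 5: S(S(S(add(SZ, mul(SSSZ, SSZ)))))
  step 6: S(S(S(S(add(Z, mul(SSSZ, SSZ))))))
  step 7: S(S(S(S(mul(SSSZ, SSZ)))))
  step 8: S(S(S(S(add(SSZ, mul(SSZ, SSZ))))))
  step 9: S(S(S(S(S(add(SZ, mul(SSZ, SSZ)))))))
  step 10: S(S(S(S(S(S(add(Z, mul(SSZ, SSZ))))))))
  step 11: S(S(S(S(S(S(mul(SSZ, SSZ)))))))
  step 12: S(S(S(S(S(S(add(SSZ, mul(SZ, SSZ))))))))
  step 13: S(S(S(S(S(S(S(add(SZ, mul(SZ, SSZ)))))))))
  step 14: S(S(S(S(S(S(S(S(add(Z, mul(SZ, SSZ))))))))))
  step 15: S(S(S(S(S(S(S(S(mul(SZ, SSZ)))))))))
  step 16: S(S(S(S(S(S(S(S(add(SSZ, mul(Z, SSZ))))))))))
  step 17: S(S(S(S(S(S(S(S(S(add(SZ, mul(Z, SSZ)))))))))))
  step 18: S(S(S(S(S(S(S(S(S(S(add(Z, mul(Z, SSZ))))))))))))
  step 19: S(S(S(S(S(S(S(S(S(S(mul(Z, SSZ)))))))))))
  step 20: S^10(Z)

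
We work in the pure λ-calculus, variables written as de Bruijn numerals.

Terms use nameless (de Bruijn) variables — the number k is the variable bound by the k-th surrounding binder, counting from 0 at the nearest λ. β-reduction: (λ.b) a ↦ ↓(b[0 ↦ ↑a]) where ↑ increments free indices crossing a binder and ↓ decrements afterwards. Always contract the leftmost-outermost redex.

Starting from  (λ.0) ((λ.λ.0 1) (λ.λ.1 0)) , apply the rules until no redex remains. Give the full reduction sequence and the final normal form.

  start: (λ.0) ((λ.λ.0 1) (λ.λ.1 0))
  →1  (λ.λ.0 1) (λ.λ.1 0)
  →2  λ.0 (λ.λ.1 0)

Answer: normal form = λ.0 (λ.λ.1 0)  (in 2 steps)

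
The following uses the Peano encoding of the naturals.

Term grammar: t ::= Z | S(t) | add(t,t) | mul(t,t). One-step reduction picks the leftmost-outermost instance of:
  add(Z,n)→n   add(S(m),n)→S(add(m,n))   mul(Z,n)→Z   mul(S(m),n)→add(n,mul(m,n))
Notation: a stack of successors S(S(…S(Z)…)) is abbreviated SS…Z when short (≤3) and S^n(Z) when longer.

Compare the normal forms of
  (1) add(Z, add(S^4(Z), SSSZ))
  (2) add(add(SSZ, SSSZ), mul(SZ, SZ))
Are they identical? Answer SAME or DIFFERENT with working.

Term A:
  start: add(Z, add(S^4(Z), SSSZ))
  [1] add(S^4(Z), SSSZ)
  [2] S(add(SSSZ, SSSZ))
  [3] S(S(add(SSZ, SSSZ)))
  [4] S(S(S(add(SZ, SSSZ))))
  [5] S(S(S(S(add(Z, SSSZ)))))
  [6] S^7(Z)

Term B:
  start: add(add(SSZ, SSSZ), mul(SZ, SZ))
  [1] add(S(add(SZ, SSSZ)), mul(SZ, SZ))
  [2] S(add(add(SZ, SSSZ), mul(SZ, SZ)))
  [3] S(add(S(add(Z, SSSZ)), mul(SZ, SZ)))
  [4] S(S(add(add(Z, SSSZ), mul(SZ, SZ))))
  [5] S(S(add(SSSZ, mul(SZ, SZ))))
  [6] S(S(S(add(SSZ, mul(SZ, SZ)))))
  [7] S(S(S(S(add(SZ, mul(SZ, SZ))))))
  [8] S(S(S(S(S(add(Z, mul(SZ, SZ)))))))
  [9] S(S(S(S(S(mul(SZ, SZ))))))
  [10] S(S(S(S(S(add(SZ, mul(Z, SZ)))))))
  [11] S(S(S(S(S(S(add(Z, mul(Z, SZ))))))))
  [12] S(S(S(S(S(S(mul(Z, SZ)))))))
  [13] S^6(Z)

Answer: DIFFERENT — A ⇓ S^7(Z), B ⇓ S^6(Z)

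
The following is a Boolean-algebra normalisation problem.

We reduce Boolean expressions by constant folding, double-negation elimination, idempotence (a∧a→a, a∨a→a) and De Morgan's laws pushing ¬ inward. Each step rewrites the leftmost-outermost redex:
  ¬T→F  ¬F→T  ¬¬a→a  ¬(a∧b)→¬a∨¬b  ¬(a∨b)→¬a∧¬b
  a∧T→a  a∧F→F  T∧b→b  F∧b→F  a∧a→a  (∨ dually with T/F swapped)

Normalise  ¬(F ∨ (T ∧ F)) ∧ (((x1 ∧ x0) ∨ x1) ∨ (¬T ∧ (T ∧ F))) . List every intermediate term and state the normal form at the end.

  start: ¬(F ∨ (T ∧ F)) ∧ (((x1 ∧ x0) ∨ x1) ∨ (¬T ∧ (T ∧ F)))
  [1] (¬F ∧ ¬(T ∧ F)) ∧ (((x1 ∧ x0) ∨ x1) ∨ (¬T ∧ (T ∧ F)))
  [2] (T ∧ ¬(T ∧ F)) ∧ (((x1 ∧ x0) ∨ x1) ∨ (¬T ∧ (T ∧ F)))
  [3] ¬(T ∧ F) ∧ (((x1 ∧ x0) ∨ x1) ∨ (¬T ∧ (T ∧ F)))
  [4] (¬T ∨ ¬F) ∧ (((x1 ∧ x0) ∨ x1) ∨ (¬T ∧ (T ∧ F)))
  [5] (F ∨ ¬F) ∧ (((x1 ∧ x0) ∨ x1) ∨ (¬T ∧ (T ∧ F)))
  [6] ¬F ∧ (((x1 ∧ x0) ∨ x1) ∨ (¬T ∧ (T ∧ F)))
  [7] T ∧ (((x1 ∧ x0) ∨ x1) ∨ (¬T ∧ (T ∧ F)))
  [8] ((x1 ∧ x0) ∨ x1) ∨ (¬T ∧ (T ∧ F))
  [9] ((x1 ∧ x0) ∨ x1) ∨ (F ∧ (T ∧ F))
  [10] ((x1 ∧ x0) ∨ x1) ∨ F
  [11] (x1 ∧ x0) ∨ x1

Answer: normal form = (x1 ∧ x0) ∨ x1  (in 11 steps)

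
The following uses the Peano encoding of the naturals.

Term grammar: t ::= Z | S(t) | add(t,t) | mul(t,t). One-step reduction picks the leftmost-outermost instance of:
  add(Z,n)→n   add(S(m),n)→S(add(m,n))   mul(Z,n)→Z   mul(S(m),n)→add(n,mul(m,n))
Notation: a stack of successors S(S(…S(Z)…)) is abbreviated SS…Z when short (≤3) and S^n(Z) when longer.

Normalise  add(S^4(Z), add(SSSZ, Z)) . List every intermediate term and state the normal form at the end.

Answer: normal form = S^7(Z)  (in 9 steps)

Reduction:
  start: add(S^4(Z), add(SSSZ, Z))
  step 1: S(add(SSSZ, add(SSSZ, Z)))
  step 2: S(S(add(SSZ, add(SSSZ, Z))))
  step 3: S(S(S(add(SZ, add(SSSZ, Z)))))
  step 4: S(S(S(S(add(Z, add(SSSZ, Z))))))
  step 5: S(S(S(S(add(SSSZ, Z)))))
  step 6: S(S(S(S(S(add(SSZ, Z))))))
  step 7: S(S(S(S(S(S(add(SZ, Z)))))))
  step 8: S(S(S(S(S(S(S(add(Z, Z))))))))
  step 9: S^7(Z)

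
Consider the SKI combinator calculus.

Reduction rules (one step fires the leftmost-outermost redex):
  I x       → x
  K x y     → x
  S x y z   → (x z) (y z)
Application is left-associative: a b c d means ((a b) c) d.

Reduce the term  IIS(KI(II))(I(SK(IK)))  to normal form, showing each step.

Answer: normal form = SI(SKK)  (in 5 steps)

Working:
  start: IIS(KI(II))(I(SK(IK)))
  step 1: IS(KI(II))(I(SK(IK)))
  step 2: S(KI(II))(I(SK(IK)))
  step 3: SI(I(SK(IK)))
  step 4: SI(SK(IK))
  step 5: SI(SKK)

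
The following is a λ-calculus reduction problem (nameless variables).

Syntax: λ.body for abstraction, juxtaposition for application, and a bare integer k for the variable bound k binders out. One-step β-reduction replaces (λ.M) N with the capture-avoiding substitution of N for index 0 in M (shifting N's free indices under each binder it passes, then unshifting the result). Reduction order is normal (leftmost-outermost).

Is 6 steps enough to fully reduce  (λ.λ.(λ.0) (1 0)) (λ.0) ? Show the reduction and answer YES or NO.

  start: (λ.λ.(λ.0) (1 0)) (λ.0)
  →1  λ.(λ.0) ((λ.0) 0)
  →2  λ.(λ.0) 0
  →3  λ.0

Answer: YES — reaches normal form λ.0 in 3 ≤ 6 steps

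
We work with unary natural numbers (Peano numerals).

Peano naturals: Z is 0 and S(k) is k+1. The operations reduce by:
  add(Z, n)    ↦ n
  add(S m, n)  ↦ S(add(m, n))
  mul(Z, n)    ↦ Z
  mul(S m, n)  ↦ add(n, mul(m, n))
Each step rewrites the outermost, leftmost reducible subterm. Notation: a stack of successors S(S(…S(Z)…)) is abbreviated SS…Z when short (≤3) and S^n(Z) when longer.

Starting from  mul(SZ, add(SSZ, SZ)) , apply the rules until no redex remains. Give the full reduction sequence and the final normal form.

  start: mul(SZ, add(SSZ, SZ))
  step 1: add(add(SSZ, SZ), mul(Z, add(SSZ, SZ)))
  step 2: add(S(add(SZ, SZ)), mul(Z, add(SSZ, SZ)))
  step 3: S(add(add(SZ, SZ), mul(Z, add(SSZ, SZ))))
  step 4: S(add(S(add(Z, SZ)), mul(Z, add(SSZ, SZ))))
  step 5: S(S(add(add(Z, SZ), mul(Z, add(SSZ, SZ)))))
  step 6: S(S(add(SZ, mul(Z, add(SSZ, SZ)))))
  step 7: S(S(S(add(Z, mul(Z, add(SSZ, SZ))))))
  step 8: S(S(S(mul(Z, add(SSZ, SZ)))))
  step 9: SSSZ

Answer: normal form = SSSZ  (in 9 steps)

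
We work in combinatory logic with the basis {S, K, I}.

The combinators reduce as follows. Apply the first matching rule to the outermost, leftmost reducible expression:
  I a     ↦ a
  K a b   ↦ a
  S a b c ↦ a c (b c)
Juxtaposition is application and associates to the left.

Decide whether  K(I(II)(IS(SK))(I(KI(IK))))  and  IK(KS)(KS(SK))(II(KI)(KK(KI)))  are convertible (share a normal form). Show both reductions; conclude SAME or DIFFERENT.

Term A:
  start: K(I(II)(IS(SK))(I(KI(IK))))
  →1  K(II(IS(SK))(I(KI(IK))))
  →2  K(I(IS(SK))(I(KI(IK))))
  →3  K(IS(SK)(I(KI(IK))))
  →4  K(S(SK)(I(KI(IK))))
  →5  K(S(SK)(KI(IK)))
  →6  K(S(SK)I)

Term B:
  start: IK(KS)(KS(SK))(II(KI)(KK(KI)))
  →1  K(KS)(KS(SK))(II(KI)(KK(KI)))
  →2  KS(II(KI)(KK(KI)))
  →3  S

Answer: DIFFERENT — A ⇓ K(S(SK)I), B ⇓ S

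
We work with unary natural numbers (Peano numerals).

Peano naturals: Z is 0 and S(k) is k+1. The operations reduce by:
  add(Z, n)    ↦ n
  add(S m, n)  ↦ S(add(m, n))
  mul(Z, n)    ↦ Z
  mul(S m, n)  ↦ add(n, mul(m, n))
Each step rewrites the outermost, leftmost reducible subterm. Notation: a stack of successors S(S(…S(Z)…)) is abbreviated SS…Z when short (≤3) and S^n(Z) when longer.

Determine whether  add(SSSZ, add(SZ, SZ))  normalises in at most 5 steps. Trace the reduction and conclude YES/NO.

  start: add(SSSZ, add(SZ, SZ))
  [1] S(add(SSZ, add(SZ, SZ)))
  [2] S(S(add(SZ, add(SZ, SZ))))
  [3] S(S(S(add(Z, add(SZ, SZ)))))
  [4] S(S(S(add(SZ, SZ))))
  [5] S(S(S(S(add(Z, SZ)))))

Answer: NO — after 5 steps the term is S(S(S(S(add(Z, SZ))))), not yet normal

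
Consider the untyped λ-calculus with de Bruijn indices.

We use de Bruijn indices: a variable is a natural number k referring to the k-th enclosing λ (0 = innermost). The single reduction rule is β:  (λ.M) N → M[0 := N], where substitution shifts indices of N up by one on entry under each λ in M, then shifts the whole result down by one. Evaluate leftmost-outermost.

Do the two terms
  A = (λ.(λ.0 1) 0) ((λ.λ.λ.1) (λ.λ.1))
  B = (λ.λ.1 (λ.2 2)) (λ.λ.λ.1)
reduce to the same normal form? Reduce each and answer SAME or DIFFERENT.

Term A:
  start: (λ.(λ.0 1) 0) ((λ.λ.λ.1) (λ.λ.1))
  →1  (λ.0 ((λ.λ.λ.1) (λ.λ.1))) ((λ.λ.λ.1) (λ.λ.1))
  →2  (λ.λ.λ.1) (λ.λ.1) ((λ.λ.λ.1) (λ.λ.1))
  →3  (λ.λ.1) ((λ.λ.λ.1) (λ.λ.1))
  →4  λ.(λ.λ.λ.1) (λ.λ.1)
  →5  λ.λ.λ.1

Term B:
  start: (λ.λ.1 (λ.2 2)) (λ.λ.λ.1)
  →1  λ.(λ.λ.λ.1) (λ.(λ.λ.λ.1) (λ.λ.λ.1))
  →2  λ.λ.λ.1

Answer: SAME — A ⇓ λ.λ.λ.1, B ⇓ λ.λ.λ.1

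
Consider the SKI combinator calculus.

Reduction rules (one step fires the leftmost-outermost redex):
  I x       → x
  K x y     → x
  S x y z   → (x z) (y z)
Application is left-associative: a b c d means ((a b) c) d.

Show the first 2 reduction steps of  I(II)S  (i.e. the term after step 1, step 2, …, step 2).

Answer: after 2 steps: IS

Reduction:
  start: I(II)S
  [1] IIS
  [2] IS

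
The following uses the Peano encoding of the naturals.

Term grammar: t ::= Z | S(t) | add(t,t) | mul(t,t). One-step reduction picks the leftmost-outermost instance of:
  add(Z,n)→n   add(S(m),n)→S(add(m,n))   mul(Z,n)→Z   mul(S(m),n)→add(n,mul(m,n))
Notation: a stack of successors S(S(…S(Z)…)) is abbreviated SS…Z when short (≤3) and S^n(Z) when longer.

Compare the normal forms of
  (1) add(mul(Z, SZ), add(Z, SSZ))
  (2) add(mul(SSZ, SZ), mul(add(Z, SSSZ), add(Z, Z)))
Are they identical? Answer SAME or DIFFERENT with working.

Term A:
  start: add(mul(Z, SZ), add(Z, SSZ))
  [1] add(Z, add(Z, SSZ))
  [2] add(Z, SSZ)
  [3] SSZ

Term B:
  start: add(mul(SSZ, SZ), mul(add(Z, SSSZ), add(Z, Z)))
  [1] add(add(SZ, mul(SZ, SZ)), mul(add(Z, SSSZ), add(Z, Z)))
  [2] add(S(add(Z, mul(SZ, SZ))), mul(add(Z, SSSZ), add(Z, Z)))
  [3] S(add(add(Z, mul(SZ, SZ)), mul(add(Z, SSSZ), add(Z, Z))))
  [4] S(add(mul(SZ, SZ), mul(add(Z, SSSZ), add(Z, Z))))
  [5] S(add(add(SZ, mul(Z, SZ)), mul(add(Z, SSSZ), add(Z, Z))))
  [6] S(add(S(add(Z, mul(Z, SZ))), mul(add(Z, SSSZ), add(Z, Z))))
  [7] S(S(add(add(Z, mul(Z, SZ)), mul(add(Z, SSSZ), add(Z, Z)))))
  [8] S(S(add(mul(Z, SZ), mul(add(Z, SSSZ), add(Z, Z)))))
  [9] S(S(add(Z, mul(add(Z, SSSZ), add(Z, Z)))))
  [10] S(S(mul(add(Z, SSSZ), add(Z, Z))))
  [11] S(S(mul(SSSZ, add(Z, Z))))
  [12] S(S(add(add(Z, Z), mul(SSZ, add(Z, Z)))))
  [13] S(S(add(Z, mul(SSZ, add(Z, Z)))))
  [14] S(S(mul(SSZ, add(Z, Z))))
  [15] S(S(add(add(Z, Z), mul(SZ, add(Z, Z)))))
  [16] S(S(add(Z, mul(SZ, add(Z, Z)))))
  [17] S(S(mul(SZ, add(Z, Z))))
  [18] S(S(add(add(Z, Z), mul(Z, add(Z, Z)))))
  [19] S(S(add(Z, mul(Z, add(Z, Z)))))
  [20] S(S(mul(Z, add(Z, Z))))
  [21] SSZ

Answer: SAME — A ⇓ SSZ, B ⇓ SSZ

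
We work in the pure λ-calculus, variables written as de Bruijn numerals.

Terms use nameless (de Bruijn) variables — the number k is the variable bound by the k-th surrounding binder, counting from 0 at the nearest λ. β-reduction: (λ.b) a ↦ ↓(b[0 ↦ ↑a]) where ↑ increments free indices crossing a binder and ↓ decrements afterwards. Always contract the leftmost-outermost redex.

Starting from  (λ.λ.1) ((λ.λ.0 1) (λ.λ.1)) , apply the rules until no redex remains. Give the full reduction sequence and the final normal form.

  start: (λ.λ.1) ((λ.λ.0 1) (λ.λ.1))
  →1  λ.(λ.λ.0 1) (λ.λ.1)
  →2  λ.λ.0 (λ.λ.1)

Answer: normal form = λ.λ.0 (λ.λ.1)  (in 2 steps)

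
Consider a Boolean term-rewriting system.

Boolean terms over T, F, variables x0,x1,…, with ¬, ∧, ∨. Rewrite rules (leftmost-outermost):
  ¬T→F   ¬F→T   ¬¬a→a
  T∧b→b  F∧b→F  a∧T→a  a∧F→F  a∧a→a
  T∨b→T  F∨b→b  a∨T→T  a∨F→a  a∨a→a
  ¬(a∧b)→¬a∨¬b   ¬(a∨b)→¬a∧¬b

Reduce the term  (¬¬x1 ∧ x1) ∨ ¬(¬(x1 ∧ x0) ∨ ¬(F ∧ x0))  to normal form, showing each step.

Answer: normal form = x1  (in 8 steps)

Reduction:
  start: (¬¬x1 ∧ x1) ∨ ¬(¬(x1 ∧ x0) ∨ ¬(F ∧ x0))
  step 1: (x1 ∧ x1) ∨ ¬(¬(x1 ∧ x0) ∨ ¬(F ∧ x0))
  step 2: x1 ∨ ¬(¬(x1 ∧ x0) ∨ ¬(F ∧ x0))
  step 3: x1 ∨ (¬¬(x1 ∧ x0) ∧ ¬¬(F ∧ x0))
  step 4: x1 ∨ ((x1 ∧ x0) ∧ ¬¬(F ∧ x0))
  step 5: x1 ∨ ((x1 ∧ x0) ∧ (F ∧ x0))
  step 6: x1 ∨ ((x1 ∧ x0) ∧ F)
  step 7: x1 ∨ F
  step 8: x1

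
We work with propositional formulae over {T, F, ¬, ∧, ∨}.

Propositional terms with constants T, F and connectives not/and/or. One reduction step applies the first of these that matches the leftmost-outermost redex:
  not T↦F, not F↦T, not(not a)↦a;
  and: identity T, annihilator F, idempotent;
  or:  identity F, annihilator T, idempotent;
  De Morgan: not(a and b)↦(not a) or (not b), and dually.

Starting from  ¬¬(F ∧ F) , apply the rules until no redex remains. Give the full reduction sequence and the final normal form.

Answer: normal form = F  (in 2 steps)

Reduction:
  start: ¬¬(F ∧ F)
  →1  F ∧ F
  →2  F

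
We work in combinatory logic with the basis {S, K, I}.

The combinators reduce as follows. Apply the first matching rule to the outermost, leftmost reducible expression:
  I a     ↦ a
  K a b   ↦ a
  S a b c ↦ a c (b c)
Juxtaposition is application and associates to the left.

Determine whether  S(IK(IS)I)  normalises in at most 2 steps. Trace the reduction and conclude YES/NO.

  start: S(IK(IS)I)
  →1  S(K(IS)I)
  →2  S(IS)

Answer: NO — after 2 steps the term is S(IS), not yet normal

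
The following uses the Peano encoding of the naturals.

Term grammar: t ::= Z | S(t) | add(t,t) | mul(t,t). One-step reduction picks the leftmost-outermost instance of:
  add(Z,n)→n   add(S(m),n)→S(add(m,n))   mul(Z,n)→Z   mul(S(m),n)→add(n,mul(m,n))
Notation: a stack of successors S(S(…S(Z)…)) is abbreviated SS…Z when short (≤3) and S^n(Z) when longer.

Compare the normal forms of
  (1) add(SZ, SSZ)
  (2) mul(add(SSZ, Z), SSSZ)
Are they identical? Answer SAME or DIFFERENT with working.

Answer: DIFFERENT — A ⇓ SSSZ, B ⇓ S^6(Z)

Reduction:
Term A:
  start: add(SZ, SSZ)
  →1  S(add(Z, SSZ))
  →2  SSSZ

Term B:
  start: mul(add(SSZ, Z), SSSZ)
  →1  mul(S(add(SZ, Z)), SSSZ)
  →2  add(SSSZ, mul(add(SZ, Z), SSSZ))
  →3  S(add(SSZ, mul(add(SZ, Z), SSSZ)))
  →4  S(S(add(SZ, mul(add(SZ, Z), SSSZ))))
  →5  S(S(S(add(Z, mul(add(SZ, Z), SSSZ)))))
  →6  S(S(S(mul(add(SZ, Z), SSSZ))))
  →7  S(S(S(mul(S(add(Z, Z)), SSSZ))))
  →8  S(S(S(add(SSSZ, mul(add(Z, Z), SSSZ)))))
  →9  S(S(S(S(add(SSZ, mul(add(Z, Z), SSSZ))))))
  →10  S(S(S(S(S(add(SZ, mul(add(Z, Z), SSSZ)))))))
  →11  S(S(S(S(S(S(add(Z, mul(add(Z, Z), SSSZ))))))))
  →12  S(S(S(S(S(S(mul(add(Z, Z), SSSZ)))))))
  →13  S(S(S(S(S(S(mul(Z, SSSZ)))))))
  →14  S^6(Z)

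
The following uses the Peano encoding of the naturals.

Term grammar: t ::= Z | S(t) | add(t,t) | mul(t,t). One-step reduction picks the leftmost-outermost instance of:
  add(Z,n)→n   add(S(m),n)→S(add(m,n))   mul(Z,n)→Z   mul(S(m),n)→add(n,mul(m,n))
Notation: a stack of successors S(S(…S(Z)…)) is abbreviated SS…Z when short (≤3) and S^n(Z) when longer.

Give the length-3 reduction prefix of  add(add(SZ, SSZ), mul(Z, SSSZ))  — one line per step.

Answer: after 3 steps: S(add(SSZ, mul(Z, SSSZ)))

Working:
  start: add(add(SZ, SSZ), mul(Z, SSSZ))
  step 1: add(S(add(Z, SSZ)), mul(Z, SSSZ))
  step 2: S(add(add(Z, SSZ), mul(Z, SSSZ)))
  step 3: S(add(SSZ, mul(Z, SSSZ)))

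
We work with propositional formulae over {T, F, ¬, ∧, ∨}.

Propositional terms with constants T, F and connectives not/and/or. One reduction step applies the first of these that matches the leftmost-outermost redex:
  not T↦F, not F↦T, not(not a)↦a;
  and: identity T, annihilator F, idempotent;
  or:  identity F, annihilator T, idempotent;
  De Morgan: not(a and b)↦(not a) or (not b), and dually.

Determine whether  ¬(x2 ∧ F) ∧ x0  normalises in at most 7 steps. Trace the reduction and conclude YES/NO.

  start: ¬(x2 ∧ F) ∧ x0
  [1] (¬x2 ∨ ¬F) ∧ x0
  [2] (¬x2 ∨ T) ∧ x0
  [3] T ∧ x0
  [4] x0

Answer: YES — reaches normal form x0 in 4 ≤ 7 steps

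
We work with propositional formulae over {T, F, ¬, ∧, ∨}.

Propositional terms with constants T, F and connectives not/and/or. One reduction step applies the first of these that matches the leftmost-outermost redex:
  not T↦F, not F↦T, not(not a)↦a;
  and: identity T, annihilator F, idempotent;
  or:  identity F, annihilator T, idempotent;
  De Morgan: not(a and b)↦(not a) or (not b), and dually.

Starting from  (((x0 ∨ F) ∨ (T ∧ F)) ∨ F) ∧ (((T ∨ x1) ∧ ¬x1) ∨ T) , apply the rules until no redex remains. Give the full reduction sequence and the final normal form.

  start: (((x0 ∨ F) ∨ (T ∧ F)) ∨ F) ∧ (((T ∨ x1) ∧ ¬x1) ∨ T)
  step 1: ((x0 ∨ F) ∨ (T ∧ F)) ∧ (((T ∨ x1) ∧ ¬x1) ∨ T)
  step 2: (x0 ∨ (T ∧ F)) ∧ (((T ∨ x1) ∧ ¬x1) ∨ T)
  step 3: (x0 ∨ F) ∧ (((T ∨ x1) ∧ ¬x1) ∨ T)
  step 4: x0 ∧ (((T ∨ x1) ∧ ¬x1) ∨ T)
  step 5: x0 ∧ T
  step 6: x0

Answer: normal form = x0  (in 6 steps)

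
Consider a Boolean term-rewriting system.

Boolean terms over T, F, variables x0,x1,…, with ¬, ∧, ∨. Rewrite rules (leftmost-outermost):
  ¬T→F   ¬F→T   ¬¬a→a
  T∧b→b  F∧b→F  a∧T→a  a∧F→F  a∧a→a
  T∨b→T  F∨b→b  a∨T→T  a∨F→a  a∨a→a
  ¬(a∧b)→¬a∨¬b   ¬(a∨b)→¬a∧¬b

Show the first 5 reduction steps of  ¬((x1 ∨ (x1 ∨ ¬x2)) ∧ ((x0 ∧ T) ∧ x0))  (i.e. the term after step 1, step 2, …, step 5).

  start: ¬((x1 ∨ (x1 ∨ ¬x2)) ∧ ((x0 ∧ T) ∧ x0))
  step 1: ¬(x1 ∨ (x1 ∨ ¬x2)) ∨ ¬((x0 ∧ T) ∧ x0)
  step 2: (¬x1 ∧ ¬(x1 ∨ ¬x2)) ∨ ¬((x0 ∧ T) ∧ x0)
  step 3: (¬x1 ∧ (¬x1 ∧ ¬¬x2)) ∨ ¬((x0 ∧ T) ∧ x0)
  step 4: (¬x1 ∧ (¬x1 ∧ x2)) ∨ ¬((x0 ∧ T) ∧ x0)
  step 5: (¬x1 ∧ (¬x1 ∧ x2)) ∨ (¬(x0 ∧ T) ∨ ¬x0)

Answer: after 5 steps: (¬x1 ∧ (¬x1 ∧ x2)) ∨ (¬(x0 ∧ T) ∨ ¬x0)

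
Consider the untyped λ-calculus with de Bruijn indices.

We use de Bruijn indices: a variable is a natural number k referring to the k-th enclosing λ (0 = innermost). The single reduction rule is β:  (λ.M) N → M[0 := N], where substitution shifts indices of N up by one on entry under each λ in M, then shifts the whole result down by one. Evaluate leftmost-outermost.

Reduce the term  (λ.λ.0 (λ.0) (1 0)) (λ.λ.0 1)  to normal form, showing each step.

  start: (λ.λ.0 (λ.0) (1 0)) (λ.λ.0 1)
  step 1: λ.0 (λ.0) ((λ.λ.0 1) 0)
  step 2: λ.0 (λ.0) (λ.0 1)

Answer: normal form = λ.0 (λ.0) (λ.0 1)  (in 2 steps)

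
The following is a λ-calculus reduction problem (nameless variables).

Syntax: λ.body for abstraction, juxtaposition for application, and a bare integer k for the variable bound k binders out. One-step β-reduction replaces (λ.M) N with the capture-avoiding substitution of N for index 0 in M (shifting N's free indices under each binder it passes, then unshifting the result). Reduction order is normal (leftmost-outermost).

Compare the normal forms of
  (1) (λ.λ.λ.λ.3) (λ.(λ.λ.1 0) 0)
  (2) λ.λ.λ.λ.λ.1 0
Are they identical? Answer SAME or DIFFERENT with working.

Answer: SAME — A ⇓ λ.λ.λ.λ.λ.1 0, B ⇓ λ.λ.λ.λ.λ.1 0

Derivation:
Term A:
  start: (λ.λ.λ.λ.3) (λ.(λ.λ.1 0) 0)
  step 1: λ.λ.λ.λ.(λ.λ.1 0) 0
  step 2: λ.λ.λ.λ.λ.1 0

Term B:
  start: λ.λ.λ.λ.λ.1 0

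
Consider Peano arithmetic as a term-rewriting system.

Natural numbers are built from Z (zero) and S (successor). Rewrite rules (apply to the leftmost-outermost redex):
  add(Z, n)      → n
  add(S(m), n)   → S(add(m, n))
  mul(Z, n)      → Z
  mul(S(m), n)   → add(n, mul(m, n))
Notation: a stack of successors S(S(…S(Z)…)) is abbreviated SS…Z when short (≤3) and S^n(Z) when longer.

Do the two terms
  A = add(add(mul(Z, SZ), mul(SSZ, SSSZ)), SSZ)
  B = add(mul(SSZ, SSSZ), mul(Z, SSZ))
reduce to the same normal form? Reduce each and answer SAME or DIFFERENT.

Term A:
  start: add(add(mul(Z, SZ), mul(SSZ, SSSZ)), SSZ)
  [1] add(add(Z, mul(SSZ, SSSZ)), SSZ)
  [2] add(mul(SSZ, SSSZ), SSZ)
  [3] add(add(SSSZ, mul(SZ, SSSZ)), SSZ)
  [4] add(S(add(SSZ, mul(SZ, SSSZ))), SSZ)
  [5] S(add(add(SSZ, mul(SZ, SSSZ)), SSZ))
  [6] S(add(S(add(SZ, mul(SZ, SSSZ))), SSZ))
  [7] S(S(add(add(SZ, mul(SZ, SSSZ)), SSZ)))
  [8] S(S(add(S(add(Z, mul(SZ, SSSZ))), SSZ)))
  [9] S(S(S(add(add(Z, mul(SZ, SSSZ)), SSZ))))
  [10] S(S(S(add(mul(SZ, SSSZ), SSZ))))
  [11] S(S(S(add(add(SSSZ, mul(Z, SSSZ)), SSZ))))
  [12] S(S(S(add(S(add(SSZ, mul(Z, SSSZ))), SSZ))))
  [13] S(S(S(S(add(add(SSZ, mul(Z, SSSZ)), SSZ)))))
  [14] S(S(S(S(add(S(add(SZ, mul(Z, SSSZ))), SSZ)))))
  [15] S(S(S(S(S(add(add(SZ, mul(Z, SSSZ)), SSZ))))))
  [16] S(S(S(S(S(add(S(add(Z, mul(Z, SSSZ))), SSZ))))))
  [17] S(S(S(S(S(S(add(add(Z, mul(Z, SSSZ)), SSZ)))))))
  [18] S(S(S(S(S(S(add(mul(Z, SSSZ), SSZ)))))))
  [19] S(S(S(S(S(S(add(Z, SSZ)))))))
  [20] S^8(Z)

Term B:
  start: add(mul(SSZ, SSSZ), mul(Z, SSZ))
  [1] add(add(SSSZ, mul(SZ, SSSZ)), mul(Z, SSZ))
  [2] add(S(add(SSZ, mul(SZ, SSSZ))), mul(Z, SSZ))
  [3] S(add(add(SSZ, mul(SZ, SSSZ)), mul(Z, SSZ)))
  [4] S(add(S(add(SZ, mul(SZ, SSSZ))), mul(Z, SSZ)))
  [5] S(S(add(add(SZ, mul(SZ, SSSZ)), mul(Z, SSZ))))
  [6] S(S(add(S(add(Z, mul(SZ, SSSZ))), mul(Z, SSZ))))
  [7] S(S(S(add(add(Z, mul(SZ, SSSZ)), mul(Z, SSZ)))))
  [8] S(S(S(add(mul(SZ, SSSZ), mul(Z, SSZ)))))
  [9] S(S(S(add(add(SSSZ, mul(Z, SSSZ)), mul(Z, SSZ)))))
  [10] S(S(S(add(S(add(SSZ, mul(Z, SSSZ))), mul(Z, SSZ)))))
  [11] S(S(S(S(add(add(SSZ, mul(Z, SSSZ)), mul(Z, SSZ))))))
  [12] S(S(S(S(add(S(add(SZ, mul(Z, SSSZ))), mul(Z, SSZ))))))
  [13] S(S(S(S(S(add(add(SZ, mul(Z, SSSZ)), mul(Z, SSZ)))))))
  [14] S(S(S(S(S(add(S(add(Z, mul(Z, SSSZ))), mul(Z, SSZ)))))))
  [15] S(S(S(S(S(S(add(add(Z, mul(Z, SSSZ)), mul(Z, SSZ))))))))
  [16] S(S(S(S(S(S(add(mul(Z, SSSZ), mul(Z, SSZ))))))))
  [17] S(S(S(S(S(S(add(Z, mul(Z, SSZ))))))))
  [18] S(S(S(S(S(S(mul(Z, SSZ)))))))
  [19] S^6(Z)

Answer: DIFFERENT — A ⇓ S^8(Z), B ⇓ S^6(Z)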